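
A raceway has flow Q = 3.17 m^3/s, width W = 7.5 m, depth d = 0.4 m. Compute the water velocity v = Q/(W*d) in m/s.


Cross-sectional area = W * d = 7.5 * 0.4 = 3 m^2
Velocity = Q / A = 3.17 / 3 = 1.05667 m/s

1.05667 m/s


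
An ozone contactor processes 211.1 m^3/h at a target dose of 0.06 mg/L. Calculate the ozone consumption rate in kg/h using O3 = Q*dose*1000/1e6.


O3 demand (mg/h) = Q * dose * 1000 = 211.1 * 0.06 * 1000 = 12666 mg/h
Convert mg to kg: 12666 / 1e6 = 0.012666 kg/h

0.012666 kg/h


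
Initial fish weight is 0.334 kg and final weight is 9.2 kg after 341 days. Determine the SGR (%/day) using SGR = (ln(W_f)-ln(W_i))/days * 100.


ln(W_f) = ln(9.2) = 2.2192035
ln(W_i) = ln(0.334) = -1.0966143
ln(W_f) - ln(W_i) = 2.2192035 - -1.0966143 = 3.3158178
SGR = 3.3158178 / 341 * 100 = 0.972381 %/day

0.972381 %/day


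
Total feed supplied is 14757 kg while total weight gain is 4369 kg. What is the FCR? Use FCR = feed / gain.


FCR = feed consumed / weight gained
FCR = 14757 kg / 4369 kg = 3.37766

3.37766


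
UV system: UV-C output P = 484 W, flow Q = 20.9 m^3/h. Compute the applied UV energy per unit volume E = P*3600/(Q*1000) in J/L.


Energy delivered per hour = 484 W * 3600 s = 1742400 J/h
Volume treated per hour = 20.9 m^3/h * 1000 = 20900 L/h
dose = 1742400 / 20900 = 83.3684 J/L

83.3684 J/L


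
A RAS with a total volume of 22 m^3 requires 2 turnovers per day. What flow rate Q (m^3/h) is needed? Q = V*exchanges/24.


Daily recirculation volume = 22 m^3 * 2 = 44 m^3/day
Flow rate Q = daily volume / 24 h = 44 / 24 = 1.83333 m^3/h

1.83333 m^3/h


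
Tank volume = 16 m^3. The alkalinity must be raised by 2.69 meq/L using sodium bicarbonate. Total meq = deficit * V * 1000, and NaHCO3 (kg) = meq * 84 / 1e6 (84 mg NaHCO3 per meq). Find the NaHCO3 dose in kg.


Tank volume in L = 16 m^3 * 1000 = 16000 L
Total meq required = 2.69 meq/L * 16000 L = 43040 meq
NaHCO3 mass = 43040 meq * 84 mg/meq / 1e6 = 3.61536 kg

3.61536 kg


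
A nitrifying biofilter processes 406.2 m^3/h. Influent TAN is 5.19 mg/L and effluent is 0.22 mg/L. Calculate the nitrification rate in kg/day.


Concentration drop: TAN_in - TAN_out = 5.19 - 0.22 = 4.97 mg/L
Hourly TAN removed = Q * dTAN = 406.2 m^3/h * 4.97 mg/L = 2018.814 g/h  (m^3/h * mg/L = g/h)
Daily TAN removed = 2018.814 * 24 = 48451.536 g/day
Convert to kg/day: 48451.536 / 1000 = 48.451536 kg/day

48.451536 kg/day


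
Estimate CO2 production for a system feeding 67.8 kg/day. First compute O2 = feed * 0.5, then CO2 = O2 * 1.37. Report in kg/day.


O2 = 67.8 * 0.5 = 33.9
CO2 = 33.9 * 1.37 = 46.443

46.443 kg/day


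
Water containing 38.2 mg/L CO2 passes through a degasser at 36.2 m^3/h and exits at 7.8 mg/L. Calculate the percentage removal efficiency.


CO2_out / CO2_in = 7.8 / 38.2 = 0.20418848
Fraction remaining = 0.20418848
efficiency = (1 - 0.20418848) * 100 = 79.5812 %

79.5812 %


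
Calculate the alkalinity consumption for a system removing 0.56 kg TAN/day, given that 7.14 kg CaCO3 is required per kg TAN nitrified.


Alkalinity factor: 7.14 kg CaCO3 consumed per kg TAN nitrified
alk = 0.56 kg TAN * 7.14 = 3.9984 kg CaCO3/day

3.9984 kg CaCO3/day


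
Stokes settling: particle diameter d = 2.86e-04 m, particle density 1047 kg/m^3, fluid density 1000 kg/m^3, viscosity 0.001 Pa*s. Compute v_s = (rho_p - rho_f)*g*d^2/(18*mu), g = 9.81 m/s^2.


Density difference: rho_p - rho_f = 1047 - 1000 = 47 kg/m^3
d^2 = (2.86e-04)^2 = 8.1796e-08 m^2
Numerator = (rho_p - rho_f) * g * d^2 = 47 * 9.81 * 8.1796e-08 = 3.7713682e-05
Denominator = 18 * mu = 18 * 0.001 = 0.018
v_s = 3.7713682e-05 / 0.018 = 0.0020952 m/s
Check: Re = rho_f * v_s * d / mu = 1000 * 0.0020952 * 2.86e-04 / 0.001 = 0.599 < 1, so Stokes' law applies.

0.0020952 m/s


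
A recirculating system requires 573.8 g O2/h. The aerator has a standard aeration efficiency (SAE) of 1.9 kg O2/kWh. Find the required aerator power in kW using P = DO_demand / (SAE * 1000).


SAE in g O2/kWh = 1.9 * 1000 = 1900 g/kWh
P = DO_demand / SAE_g = 573.8 / 1900 = 0.302 kW

0.302 kW


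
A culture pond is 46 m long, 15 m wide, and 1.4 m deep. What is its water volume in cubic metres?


Base area = L * W = 46 * 15 = 690 m^2
Volume = area * depth = 690 * 1.4 = 966 m^3

966 m^3


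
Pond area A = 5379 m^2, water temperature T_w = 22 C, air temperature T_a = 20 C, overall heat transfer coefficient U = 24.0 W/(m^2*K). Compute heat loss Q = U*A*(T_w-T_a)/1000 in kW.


Temperature difference dT = 22 - 20 = 2 K
Heat loss (W) = U * A * dT = 24.0 * 5379 * 2 = 258192 W
Convert to kW: 258192 / 1000 = 258.192 kW

258.192 kW


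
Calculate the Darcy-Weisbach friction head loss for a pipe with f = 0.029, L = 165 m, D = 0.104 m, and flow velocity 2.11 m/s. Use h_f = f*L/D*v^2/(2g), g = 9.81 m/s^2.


v^2 = 2.11^2 = 4.4521 m^2/s^2
L/D = 165/0.104 = 1586.5385
h_f = f*(L/D)*v^2/(2g) = 0.029 * 1586.5385 * 4.4521 / 19.62 = 10.4403 m

10.4403 m


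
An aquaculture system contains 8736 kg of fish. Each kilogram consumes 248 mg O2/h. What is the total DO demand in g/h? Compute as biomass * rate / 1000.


Total O2 consumption (mg/h) = 8736 kg * 248 mg/(kg*h) = 2166528 mg/h
Convert to g/h: 2166528 / 1000 = 2166.528 g/h

2166.528 g/h


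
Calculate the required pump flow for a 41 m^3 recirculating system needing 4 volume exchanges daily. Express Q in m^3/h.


Daily recirculation volume = 41 m^3 * 4 = 164 m^3/day
Flow rate Q = daily volume / 24 h = 164 / 24 = 6.83333 m^3/h

6.83333 m^3/h


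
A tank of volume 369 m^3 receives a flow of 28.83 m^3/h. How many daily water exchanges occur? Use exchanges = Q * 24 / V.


Daily flow volume = 28.83 m^3/h * 24 h = 691.92 m^3/day
Exchanges = daily flow / tank volume = 691.92 / 369 = 1.87512 exchanges/day

1.87512 exchanges/day


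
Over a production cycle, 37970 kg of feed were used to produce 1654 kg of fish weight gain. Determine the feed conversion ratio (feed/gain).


FCR = feed consumed / weight gained
FCR = 37970 kg / 1654 kg = 22.9565

22.9565


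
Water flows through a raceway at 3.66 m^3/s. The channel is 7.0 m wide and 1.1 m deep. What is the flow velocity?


Cross-sectional area = W * d = 7.0 * 1.1 = 7.7 m^2
Velocity = Q / A = 3.66 / 7.7 = 0.475325 m/s

0.475325 m/s


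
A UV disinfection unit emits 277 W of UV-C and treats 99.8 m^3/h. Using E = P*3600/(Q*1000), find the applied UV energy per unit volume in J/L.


Energy delivered per hour = 277 W * 3600 s = 997200 J/h
Volume treated per hour = 99.8 m^3/h * 1000 = 99800 L/h
dose = 997200 / 99800 = 9.99198 J/L

9.99198 J/L


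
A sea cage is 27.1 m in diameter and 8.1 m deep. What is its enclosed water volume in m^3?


r = d/2 = 27.1/2 = 13.55 m
Base area = pi*r^2 = pi*13.55^2 = 576.80427 m^2
Volume = 576.80427 * 8.1 = 4672.11 m^3

4672.11 m^3


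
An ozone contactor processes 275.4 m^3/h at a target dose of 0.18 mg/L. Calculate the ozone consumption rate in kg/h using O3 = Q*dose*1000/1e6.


O3 demand (mg/h) = Q * dose * 1000 = 275.4 * 0.18 * 1000 = 49572 mg/h
Convert mg to kg: 49572 / 1e6 = 0.049572 kg/h

0.049572 kg/h


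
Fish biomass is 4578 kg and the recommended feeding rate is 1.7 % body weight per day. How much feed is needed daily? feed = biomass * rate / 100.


Feeding rate fraction = 1.7% / 100 = 0.017
Daily feed = 4578 kg * 0.017 = 77.826 kg/day

77.826 kg/day


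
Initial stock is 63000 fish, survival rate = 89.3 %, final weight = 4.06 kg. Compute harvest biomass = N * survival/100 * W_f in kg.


Survivors = 63000 * 89.3/100 = 56259 fish
Harvest biomass = survivors * W_f = 56259 * 4.06 = 228411.54 kg

228411.54 kg


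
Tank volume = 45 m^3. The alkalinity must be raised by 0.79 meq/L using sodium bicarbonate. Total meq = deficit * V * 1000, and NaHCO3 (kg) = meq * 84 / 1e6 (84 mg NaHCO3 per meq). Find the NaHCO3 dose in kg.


Tank volume in L = 45 m^3 * 1000 = 45000 L
Total meq required = 0.79 meq/L * 45000 L = 35550 meq
NaHCO3 mass = 35550 meq * 84 mg/meq / 1e6 = 2.9862 kg

2.9862 kg


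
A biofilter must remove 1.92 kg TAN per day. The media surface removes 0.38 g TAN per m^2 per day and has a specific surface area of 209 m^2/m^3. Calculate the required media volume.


A = 1.92*1000 / 0.38 = 5052.6316 m^2
V = 5052.6316 / 209 = 24.1753

24.1753 m^3


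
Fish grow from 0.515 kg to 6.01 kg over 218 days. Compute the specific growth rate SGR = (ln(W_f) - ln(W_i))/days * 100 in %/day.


ln(W_f) = ln(6.01) = 1.7934247
ln(W_i) = ln(0.515) = -0.66358838
ln(W_f) - ln(W_i) = 1.7934247 - -0.66358838 = 2.4570131
SGR = 2.4570131 / 218 * 100 = 1.12707 %/day

1.12707 %/day


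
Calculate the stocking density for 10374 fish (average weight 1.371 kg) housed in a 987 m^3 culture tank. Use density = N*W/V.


Total biomass = 10374 fish * 1.371 kg = 14222.754 kg
Density = total biomass / volume = 14222.754 / 987 = 14.4101 kg/m^3

14.4101 kg/m^3


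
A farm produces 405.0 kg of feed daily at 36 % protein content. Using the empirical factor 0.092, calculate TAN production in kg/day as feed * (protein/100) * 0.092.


Protein in feed = 405.0 * 36/100 = 145.8 kg/day
TAN = protein * 0.092 = 145.8 * 0.092 = 13.4136 kg/day

13.4136 kg/day


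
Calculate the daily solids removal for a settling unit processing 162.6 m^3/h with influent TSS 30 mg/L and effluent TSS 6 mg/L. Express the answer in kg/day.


Concentration drop: TSS_in - TSS_out = 30 - 6 = 24 mg/L
Hourly solids removed = Q * dTSS = 162.6 m^3/h * 24 mg/L = 3902.4 g/h  (m^3/h * mg/L = g/h)
Daily solids removed = 3902.4 * 24 = 93657.6 g/day
Convert g to kg: 93657.6 / 1000 = 93.6576 kg/day

93.6576 kg/day


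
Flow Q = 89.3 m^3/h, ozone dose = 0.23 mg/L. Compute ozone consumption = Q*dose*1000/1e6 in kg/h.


O3 demand (mg/h) = Q * dose * 1000 = 89.3 * 0.23 * 1000 = 20539 mg/h
Convert mg to kg: 20539 / 1e6 = 0.020539 kg/h

0.020539 kg/h


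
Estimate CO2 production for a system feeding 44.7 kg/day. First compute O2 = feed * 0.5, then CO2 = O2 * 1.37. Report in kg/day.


O2 = 44.7 * 0.5 = 22.35
CO2 = 22.35 * 1.37 = 30.6195

30.6195 kg/day


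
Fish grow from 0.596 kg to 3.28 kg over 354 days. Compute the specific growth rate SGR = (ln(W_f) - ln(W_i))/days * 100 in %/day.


ln(W_f) = ln(3.28) = 1.1878434
ln(W_i) = ln(0.596) = -0.51751461
ln(W_f) - ln(W_i) = 1.1878434 - -0.51751461 = 1.705358
SGR = 1.705358 / 354 * 100 = 0.48174 %/day

0.48174 %/day


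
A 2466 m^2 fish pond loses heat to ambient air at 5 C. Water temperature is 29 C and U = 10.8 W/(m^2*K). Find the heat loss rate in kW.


Temperature difference dT = 29 - 5 = 24 K
Heat loss (W) = U * A * dT = 10.8 * 2466 * 24 = 639187.2 W
Convert to kW: 639187.2 / 1000 = 639.1872 kW

639.1872 kW


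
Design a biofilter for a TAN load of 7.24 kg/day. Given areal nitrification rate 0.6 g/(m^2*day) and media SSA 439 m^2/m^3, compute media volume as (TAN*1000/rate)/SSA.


A = 7.24*1000 / 0.6 = 12066.667 m^2
V = 12066.667 / 439 = 27.4867

27.4867 m^3


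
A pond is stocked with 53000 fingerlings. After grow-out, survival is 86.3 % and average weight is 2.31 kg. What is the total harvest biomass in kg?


Survivors = 53000 * 86.3/100 = 45739 fish
Harvest biomass = survivors * W_f = 45739 * 2.31 = 105657.09 kg

105657.09 kg


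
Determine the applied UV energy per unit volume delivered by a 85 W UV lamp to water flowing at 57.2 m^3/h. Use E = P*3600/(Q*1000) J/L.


Energy delivered per hour = 85 W * 3600 s = 306000 J/h
Volume treated per hour = 57.2 m^3/h * 1000 = 57200 L/h
dose = 306000 / 57200 = 5.34965 J/L

5.34965 J/L


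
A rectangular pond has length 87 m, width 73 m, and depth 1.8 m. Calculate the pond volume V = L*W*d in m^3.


Base area = L * W = 87 * 73 = 6351 m^2
Volume = area * depth = 6351 * 1.8 = 11431.8 m^3

11431.8 m^3


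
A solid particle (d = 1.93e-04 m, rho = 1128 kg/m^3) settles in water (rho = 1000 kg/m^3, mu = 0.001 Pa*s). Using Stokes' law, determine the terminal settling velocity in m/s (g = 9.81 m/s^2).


Density difference: rho_p - rho_f = 1128 - 1000 = 128 kg/m^3
d^2 = (1.93e-04)^2 = 3.7249e-08 m^2
Numerator = (rho_p - rho_f) * g * d^2 = 128 * 9.81 * 3.7249e-08 = 4.6772824e-05
Denominator = 18 * mu = 18 * 0.001 = 0.018
v_s = 4.6772824e-05 / 0.018 = 0.00259849 m/s
Check: Re = rho_f * v_s * d / mu = 1000 * 0.00259849 * 1.93e-04 / 0.001 = 0.502 < 1, so Stokes' law applies.

0.00259849 m/s


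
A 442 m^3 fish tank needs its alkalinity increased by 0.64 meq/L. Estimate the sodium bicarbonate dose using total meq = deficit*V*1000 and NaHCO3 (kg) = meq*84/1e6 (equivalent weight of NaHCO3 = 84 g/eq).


Tank volume in L = 442 m^3 * 1000 = 442000 L
Total meq required = 0.64 meq/L * 442000 L = 282880 meq
NaHCO3 mass = 282880 meq * 84 mg/meq / 1e6 = 23.7619 kg

23.7619 kg


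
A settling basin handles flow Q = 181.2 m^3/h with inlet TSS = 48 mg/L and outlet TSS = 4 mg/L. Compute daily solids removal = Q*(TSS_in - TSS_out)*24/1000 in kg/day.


Concentration drop: TSS_in - TSS_out = 48 - 4 = 44 mg/L
Hourly solids removed = Q * dTSS = 181.2 m^3/h * 44 mg/L = 7972.8 g/h  (m^3/h * mg/L = g/h)
Daily solids removed = 7972.8 * 24 = 191347.2 g/day
Convert g to kg: 191347.2 / 1000 = 191.3472 kg/day

191.3472 kg/day


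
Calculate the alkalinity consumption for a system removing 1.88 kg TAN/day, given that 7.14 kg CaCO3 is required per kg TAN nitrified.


Alkalinity factor: 7.14 kg CaCO3 consumed per kg TAN nitrified
alk = 1.88 kg TAN * 7.14 = 13.4232 kg CaCO3/day

13.4232 kg CaCO3/day


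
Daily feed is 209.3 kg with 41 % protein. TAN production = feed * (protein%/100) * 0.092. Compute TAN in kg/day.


Protein in feed = 209.3 * 41/100 = 85.813 kg/day
TAN = protein * 0.092 = 85.813 * 0.092 = 7.894796 kg/day

7.894796 kg/day


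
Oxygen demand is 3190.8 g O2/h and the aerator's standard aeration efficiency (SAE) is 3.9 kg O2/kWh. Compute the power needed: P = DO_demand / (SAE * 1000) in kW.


SAE in g O2/kWh = 3.9 * 1000 = 3900 g/kWh
P = DO_demand / SAE_g = 3190.8 / 3900 = 0.818154 kW

0.818154 kW


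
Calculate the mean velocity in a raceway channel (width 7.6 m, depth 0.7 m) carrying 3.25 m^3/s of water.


Cross-sectional area = W * d = 7.6 * 0.7 = 5.32 m^2
Velocity = Q / A = 3.25 / 5.32 = 0.610902 m/s

0.610902 m/s


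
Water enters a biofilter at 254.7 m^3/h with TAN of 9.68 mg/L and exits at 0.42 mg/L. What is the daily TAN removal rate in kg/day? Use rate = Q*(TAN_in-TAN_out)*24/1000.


Concentration drop: TAN_in - TAN_out = 9.68 - 0.42 = 9.26 mg/L
Hourly TAN removed = Q * dTAN = 254.7 m^3/h * 9.26 mg/L = 2358.522 g/h  (m^3/h * mg/L = g/h)
Daily TAN removed = 2358.522 * 24 = 56604.528 g/day
Convert to kg/day: 56604.528 / 1000 = 56.604528 kg/day

56.604528 kg/day


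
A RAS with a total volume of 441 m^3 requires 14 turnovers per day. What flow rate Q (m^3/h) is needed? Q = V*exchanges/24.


Daily recirculation volume = 441 m^3 * 14 = 6174 m^3/day
Flow rate Q = daily volume / 24 h = 6174 / 24 = 257.25 m^3/h

257.25 m^3/h


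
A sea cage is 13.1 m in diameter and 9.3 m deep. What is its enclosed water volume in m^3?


r = d/2 = 13.1/2 = 6.55 m
Base area = pi*r^2 = pi*6.55^2 = 134.78218 m^2
Volume = 134.78218 * 9.3 = 1253.47 m^3

1253.47 m^3


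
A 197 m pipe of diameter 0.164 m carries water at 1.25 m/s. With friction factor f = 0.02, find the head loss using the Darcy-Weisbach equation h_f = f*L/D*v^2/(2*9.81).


v^2 = 1.25^2 = 1.5625 m^2/s^2
L/D = 197/0.164 = 1201.2195
h_f = f*(L/D)*v^2/(2g) = 0.02 * 1201.2195 * 1.5625 / 19.62 = 1.91326 m

1.91326 m


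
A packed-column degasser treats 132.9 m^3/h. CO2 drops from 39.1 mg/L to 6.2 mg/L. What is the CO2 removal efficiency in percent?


CO2_out / CO2_in = 6.2 / 39.1 = 0.15856777
Fraction remaining = 0.15856777
efficiency = (1 - 0.15856777) * 100 = 84.1432 %

84.1432 %


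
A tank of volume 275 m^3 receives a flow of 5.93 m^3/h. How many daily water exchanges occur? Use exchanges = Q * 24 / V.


Daily flow volume = 5.93 m^3/h * 24 h = 142.32 m^3/day
Exchanges = daily flow / tank volume = 142.32 / 275 = 0.517527 exchanges/day

0.517527 exchanges/day


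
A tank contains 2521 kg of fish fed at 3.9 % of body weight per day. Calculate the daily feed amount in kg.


Feeding rate fraction = 3.9% / 100 = 0.039
Daily feed = 2521 kg * 0.039 = 98.319 kg/day

98.319 kg/day


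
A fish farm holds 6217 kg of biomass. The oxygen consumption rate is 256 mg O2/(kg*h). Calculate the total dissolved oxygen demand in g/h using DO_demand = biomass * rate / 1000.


Total O2 consumption (mg/h) = 6217 kg * 256 mg/(kg*h) = 1591552 mg/h
Convert to g/h: 1591552 / 1000 = 1591.552 g/h

1591.552 g/h


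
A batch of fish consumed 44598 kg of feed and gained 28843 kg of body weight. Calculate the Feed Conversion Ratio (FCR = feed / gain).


FCR = feed consumed / weight gained
FCR = 44598 kg / 28843 kg = 1.54623

1.54623


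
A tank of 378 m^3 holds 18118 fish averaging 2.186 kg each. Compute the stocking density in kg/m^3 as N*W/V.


Total biomass = 18118 fish * 2.186 kg = 39605.948 kg
Density = total biomass / volume = 39605.948 / 378 = 104.778 kg/m^3

104.778 kg/m^3


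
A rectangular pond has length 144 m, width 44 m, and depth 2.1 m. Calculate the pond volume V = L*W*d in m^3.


Base area = L * W = 144 * 44 = 6336 m^2
Volume = area * depth = 6336 * 2.1 = 13305.6 m^3

13305.6 m^3


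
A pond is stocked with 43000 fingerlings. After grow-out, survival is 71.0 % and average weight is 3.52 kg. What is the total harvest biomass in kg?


Survivors = 43000 * 71.0/100 = 30530 fish
Harvest biomass = survivors * W_f = 30530 * 3.52 = 107465.6 kg

107465.6 kg


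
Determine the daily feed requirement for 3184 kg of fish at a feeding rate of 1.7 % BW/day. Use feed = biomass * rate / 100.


Feeding rate fraction = 1.7% / 100 = 0.017
Daily feed = 3184 kg * 0.017 = 54.128 kg/day

54.128 kg/day


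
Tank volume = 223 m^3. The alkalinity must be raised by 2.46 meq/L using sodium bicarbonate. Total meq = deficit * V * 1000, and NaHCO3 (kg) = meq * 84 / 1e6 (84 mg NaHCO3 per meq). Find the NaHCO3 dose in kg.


Tank volume in L = 223 m^3 * 1000 = 223000 L
Total meq required = 2.46 meq/L * 223000 L = 548580 meq
NaHCO3 mass = 548580 meq * 84 mg/meq / 1e6 = 46.0807 kg

46.0807 kg


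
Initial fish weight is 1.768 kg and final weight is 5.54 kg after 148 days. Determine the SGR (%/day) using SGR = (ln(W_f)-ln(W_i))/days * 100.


ln(W_f) = ln(5.54) = 1.7119945
ln(W_i) = ln(1.768) = 0.56984896
ln(W_f) - ln(W_i) = 1.7119945 - 0.56984896 = 1.1421455
SGR = 1.1421455 / 148 * 100 = 0.77172 %/day

0.77172 %/day


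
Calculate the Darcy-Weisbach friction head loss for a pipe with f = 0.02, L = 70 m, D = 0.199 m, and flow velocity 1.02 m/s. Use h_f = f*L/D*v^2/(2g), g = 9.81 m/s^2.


v^2 = 1.02^2 = 1.0404 m^2/s^2
L/D = 70/0.199 = 351.75879
h_f = f*(L/D)*v^2/(2g) = 0.02 * 351.75879 * 1.0404 / 19.62 = 0.373058 m

0.373058 m


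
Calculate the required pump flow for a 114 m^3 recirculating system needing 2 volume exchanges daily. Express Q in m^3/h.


Daily recirculation volume = 114 m^3 * 2 = 228 m^3/day
Flow rate Q = daily volume / 24 h = 228 / 24 = 9.5 m^3/h

9.5 m^3/h


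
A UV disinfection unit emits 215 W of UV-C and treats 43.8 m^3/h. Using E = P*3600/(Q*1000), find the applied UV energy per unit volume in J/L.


Energy delivered per hour = 215 W * 3600 s = 774000 J/h
Volume treated per hour = 43.8 m^3/h * 1000 = 43800 L/h
dose = 774000 / 43800 = 17.6712 J/L

17.6712 J/L


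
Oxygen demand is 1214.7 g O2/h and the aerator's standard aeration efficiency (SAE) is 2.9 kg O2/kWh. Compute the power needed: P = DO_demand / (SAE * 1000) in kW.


SAE in g O2/kWh = 2.9 * 1000 = 2900 g/kWh
P = DO_demand / SAE_g = 1214.7 / 2900 = 0.418862 kW

0.418862 kW


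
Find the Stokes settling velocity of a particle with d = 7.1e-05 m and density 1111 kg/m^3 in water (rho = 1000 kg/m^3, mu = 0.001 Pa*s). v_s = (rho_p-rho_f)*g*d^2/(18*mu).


Density difference: rho_p - rho_f = 1111 - 1000 = 111 kg/m^3
d^2 = (7.1e-05)^2 = 5.041e-09 m^2
Numerator = (rho_p - rho_f) * g * d^2 = 111 * 9.81 * 5.041e-09 = 5.4891953e-06
Denominator = 18 * mu = 18 * 0.001 = 0.018
v_s = 5.4891953e-06 / 0.018 = 3.04955e-04 m/s
Check: Re = rho_f * v_s * d / mu = 1000 * 3.04955e-04 * 7.1e-05 / 0.001 = 0.0217 < 1, so Stokes' law applies.

3.04955e-04 m/s


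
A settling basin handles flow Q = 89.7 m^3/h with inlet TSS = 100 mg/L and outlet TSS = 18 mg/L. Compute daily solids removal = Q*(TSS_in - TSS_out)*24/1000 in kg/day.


Concentration drop: TSS_in - TSS_out = 100 - 18 = 82 mg/L
Hourly solids removed = Q * dTSS = 89.7 m^3/h * 82 mg/L = 7355.4 g/h  (m^3/h * mg/L = g/h)
Daily solids removed = 7355.4 * 24 = 176529.6 g/day
Convert g to kg: 176529.6 / 1000 = 176.5296 kg/day

176.5296 kg/day


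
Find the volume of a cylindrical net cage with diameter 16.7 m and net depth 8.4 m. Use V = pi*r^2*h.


r = d/2 = 16.7/2 = 8.35 m
Base area = pi*r^2 = pi*8.35^2 = 219.03969 m^2
Volume = 219.03969 * 8.4 = 1839.93 m^3

1839.93 m^3


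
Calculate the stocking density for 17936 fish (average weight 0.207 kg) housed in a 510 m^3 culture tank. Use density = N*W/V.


Total biomass = 17936 fish * 0.207 kg = 3712.752 kg
Density = total biomass / volume = 3712.752 / 510 = 7.27991 kg/m^3

7.27991 kg/m^3


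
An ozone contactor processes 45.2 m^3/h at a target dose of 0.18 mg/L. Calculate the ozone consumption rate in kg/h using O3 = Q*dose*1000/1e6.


O3 demand (mg/h) = Q * dose * 1000 = 45.2 * 0.18 * 1000 = 8136 mg/h
Convert mg to kg: 8136 / 1e6 = 0.008136 kg/h

0.008136 kg/h


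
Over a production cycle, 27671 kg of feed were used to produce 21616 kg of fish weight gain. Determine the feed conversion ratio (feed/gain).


FCR = feed consumed / weight gained
FCR = 27671 kg / 21616 kg = 1.28012

1.28012


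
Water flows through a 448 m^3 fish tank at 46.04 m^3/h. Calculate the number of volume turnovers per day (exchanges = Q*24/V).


Daily flow volume = 46.04 m^3/h * 24 h = 1104.96 m^3/day
Exchanges = daily flow / tank volume = 1104.96 / 448 = 2.46643 exchanges/day

2.46643 exchanges/day


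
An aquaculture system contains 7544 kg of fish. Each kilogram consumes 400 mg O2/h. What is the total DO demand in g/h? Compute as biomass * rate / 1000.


Total O2 consumption (mg/h) = 7544 kg * 400 mg/(kg*h) = 3017600 mg/h
Convert to g/h: 3017600 / 1000 = 3017.6 g/h

3017.6 g/h


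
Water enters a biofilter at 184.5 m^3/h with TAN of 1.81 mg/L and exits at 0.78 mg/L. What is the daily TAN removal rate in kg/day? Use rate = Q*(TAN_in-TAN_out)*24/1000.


Concentration drop: TAN_in - TAN_out = 1.81 - 0.78 = 1.03 mg/L
Hourly TAN removed = Q * dTAN = 184.5 m^3/h * 1.03 mg/L = 190.035 g/h  (m^3/h * mg/L = g/h)
Daily TAN removed = 190.035 * 24 = 4560.84 g/day
Convert to kg/day: 4560.84 / 1000 = 4.56084 kg/day

4.56084 kg/day


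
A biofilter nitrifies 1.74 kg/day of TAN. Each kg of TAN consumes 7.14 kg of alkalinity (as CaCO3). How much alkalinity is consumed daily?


Alkalinity factor: 7.14 kg CaCO3 consumed per kg TAN nitrified
alk = 1.74 kg TAN * 7.14 = 12.4236 kg CaCO3/day

12.4236 kg CaCO3/day


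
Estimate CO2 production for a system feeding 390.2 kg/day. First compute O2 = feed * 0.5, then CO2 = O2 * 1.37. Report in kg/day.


O2 = 390.2 * 0.5 = 195.1
CO2 = 195.1 * 1.37 = 267.287

267.287 kg/day


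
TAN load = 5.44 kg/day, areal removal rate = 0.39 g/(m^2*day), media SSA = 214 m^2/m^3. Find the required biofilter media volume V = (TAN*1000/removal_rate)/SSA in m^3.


A = 5.44*1000 / 0.39 = 13948.718 m^2
V = 13948.718 / 214 = 65.1809

65.1809 m^3


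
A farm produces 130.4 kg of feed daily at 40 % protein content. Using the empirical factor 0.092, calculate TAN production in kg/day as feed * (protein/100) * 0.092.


Protein in feed = 130.4 * 40/100 = 52.16 kg/day
TAN = protein * 0.092 = 52.16 * 0.092 = 4.79872 kg/day

4.79872 kg/day


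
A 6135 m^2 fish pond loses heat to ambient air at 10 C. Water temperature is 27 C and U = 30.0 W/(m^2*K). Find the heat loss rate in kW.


Temperature difference dT = 27 - 10 = 17 K
Heat loss (W) = U * A * dT = 30.0 * 6135 * 17 = 3128850 W
Convert to kW: 3128850 / 1000 = 3128.85 kW

3128.85 kW


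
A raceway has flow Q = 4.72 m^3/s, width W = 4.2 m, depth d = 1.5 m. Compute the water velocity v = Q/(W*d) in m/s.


Cross-sectional area = W * d = 4.2 * 1.5 = 6.3 m^2
Velocity = Q / A = 4.72 / 6.3 = 0.749206 m/s

0.749206 m/s


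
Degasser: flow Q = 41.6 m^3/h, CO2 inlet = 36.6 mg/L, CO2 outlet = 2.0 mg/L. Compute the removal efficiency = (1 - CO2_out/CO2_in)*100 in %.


CO2_out / CO2_in = 2.0 / 36.6 = 0.054644809
Fraction remaining = 0.054644809
efficiency = (1 - 0.054644809) * 100 = 94.5355 %

94.5355 %


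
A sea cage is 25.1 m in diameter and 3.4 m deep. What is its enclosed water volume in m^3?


r = d/2 = 25.1/2 = 12.55 m
Base area = pi*r^2 = pi*12.55^2 = 494.8087 m^2
Volume = 494.8087 * 3.4 = 1682.35 m^3

1682.35 m^3


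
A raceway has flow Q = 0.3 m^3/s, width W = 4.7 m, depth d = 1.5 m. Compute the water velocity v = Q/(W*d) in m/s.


Cross-sectional area = W * d = 4.7 * 1.5 = 7.05 m^2
Velocity = Q / A = 0.3 / 7.05 = 0.0425532 m/s

0.0425532 m/s


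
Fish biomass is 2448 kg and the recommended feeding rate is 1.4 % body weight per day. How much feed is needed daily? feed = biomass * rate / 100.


Feeding rate fraction = 1.4% / 100 = 0.014
Daily feed = 2448 kg * 0.014 = 34.272 kg/day

34.272 kg/day


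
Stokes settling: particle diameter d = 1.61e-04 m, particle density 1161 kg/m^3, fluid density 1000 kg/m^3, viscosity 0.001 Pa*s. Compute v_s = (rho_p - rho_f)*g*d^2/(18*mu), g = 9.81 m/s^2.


Density difference: rho_p - rho_f = 1161 - 1000 = 161 kg/m^3
d^2 = (1.61e-04)^2 = 2.5921e-08 m^2
Numerator = (rho_p - rho_f) * g * d^2 = 161 * 9.81 * 2.5921e-08 = 4.0939887e-05
Denominator = 18 * mu = 18 * 0.001 = 0.018
v_s = 4.0939887e-05 / 0.018 = 0.00227444 m/s
Check: Re = rho_f * v_s * d / mu = 1000 * 0.00227444 * 1.61e-04 / 0.001 = 0.366 < 1, so Stokes' law applies.

0.00227444 m/s


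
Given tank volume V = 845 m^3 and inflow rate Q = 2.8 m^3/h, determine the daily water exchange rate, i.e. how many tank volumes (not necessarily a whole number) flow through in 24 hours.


Daily flow volume = 2.8 m^3/h * 24 h = 67.2 m^3/day
Exchanges = daily flow / tank volume = 67.2 / 845 = 0.0795266 exchanges/day

0.0795266 exchanges/day


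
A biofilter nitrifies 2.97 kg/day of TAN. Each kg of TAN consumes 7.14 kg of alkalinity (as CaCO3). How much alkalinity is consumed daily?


Alkalinity factor: 7.14 kg CaCO3 consumed per kg TAN nitrified
alk = 2.97 kg TAN * 7.14 = 21.2058 kg CaCO3/day

21.2058 kg CaCO3/day


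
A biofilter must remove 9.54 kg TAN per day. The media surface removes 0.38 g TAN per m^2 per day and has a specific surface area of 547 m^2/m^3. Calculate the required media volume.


A = 9.54*1000 / 0.38 = 25105.263 m^2
V = 25105.263 / 547 = 45.8963

45.8963 m^3


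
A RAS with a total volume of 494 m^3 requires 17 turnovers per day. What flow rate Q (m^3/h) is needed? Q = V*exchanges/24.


Daily recirculation volume = 494 m^3 * 17 = 8398 m^3/day
Flow rate Q = daily volume / 24 h = 8398 / 24 = 349.917 m^3/h

349.917 m^3/h


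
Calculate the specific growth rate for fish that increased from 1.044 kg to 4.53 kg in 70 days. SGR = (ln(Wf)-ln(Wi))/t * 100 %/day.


ln(W_f) = ln(4.53) = 1.5107219
ln(W_i) = ln(1.044) = 0.043059489
ln(W_f) - ln(W_i) = 1.5107219 - 0.043059489 = 1.4676624
SGR = 1.4676624 / 70 * 100 = 2.09666 %/day

2.09666 %/day


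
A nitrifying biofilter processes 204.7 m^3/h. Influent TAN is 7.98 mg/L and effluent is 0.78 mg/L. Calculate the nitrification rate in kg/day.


Concentration drop: TAN_in - TAN_out = 7.98 - 0.78 = 7.2 mg/L
Hourly TAN removed = Q * dTAN = 204.7 m^3/h * 7.2 mg/L = 1473.84 g/h  (m^3/h * mg/L = g/h)
Daily TAN removed = 1473.84 * 24 = 35372.16 g/day
Convert to kg/day: 35372.16 / 1000 = 35.37216 kg/day

35.37216 kg/day


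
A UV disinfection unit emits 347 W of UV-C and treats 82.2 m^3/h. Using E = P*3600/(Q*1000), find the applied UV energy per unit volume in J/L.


Energy delivered per hour = 347 W * 3600 s = 1249200 J/h
Volume treated per hour = 82.2 m^3/h * 1000 = 82200 L/h
dose = 1249200 / 82200 = 15.1971 J/L

15.1971 J/L


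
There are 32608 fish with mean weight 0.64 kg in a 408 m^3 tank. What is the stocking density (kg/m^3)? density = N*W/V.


Total biomass = 32608 fish * 0.64 kg = 20869.12 kg
Density = total biomass / volume = 20869.12 / 408 = 51.1498 kg/m^3

51.1498 kg/m^3


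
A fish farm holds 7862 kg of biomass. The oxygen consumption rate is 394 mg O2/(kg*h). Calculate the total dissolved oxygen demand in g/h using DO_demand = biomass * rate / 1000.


Total O2 consumption (mg/h) = 7862 kg * 394 mg/(kg*h) = 3097628 mg/h
Convert to g/h: 3097628 / 1000 = 3097.628 g/h

3097.628 g/h


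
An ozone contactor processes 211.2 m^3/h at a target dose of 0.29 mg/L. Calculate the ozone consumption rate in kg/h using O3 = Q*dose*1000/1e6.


O3 demand (mg/h) = Q * dose * 1000 = 211.2 * 0.29 * 1000 = 61248 mg/h
Convert mg to kg: 61248 / 1e6 = 0.061248 kg/h

0.061248 kg/h


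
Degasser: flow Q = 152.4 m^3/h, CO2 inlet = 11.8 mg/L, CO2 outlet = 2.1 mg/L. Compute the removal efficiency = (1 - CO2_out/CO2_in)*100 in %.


CO2_out / CO2_in = 2.1 / 11.8 = 0.1779661
Fraction remaining = 0.1779661
efficiency = (1 - 0.1779661) * 100 = 82.2034 %

82.2034 %


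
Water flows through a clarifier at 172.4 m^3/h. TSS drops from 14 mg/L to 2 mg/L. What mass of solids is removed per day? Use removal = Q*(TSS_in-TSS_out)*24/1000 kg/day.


Concentration drop: TSS_in - TSS_out = 14 - 2 = 12 mg/L
Hourly solids removed = Q * dTSS = 172.4 m^3/h * 12 mg/L = 2068.8 g/h  (m^3/h * mg/L = g/h)
Daily solids removed = 2068.8 * 24 = 49651.2 g/day
Convert g to kg: 49651.2 / 1000 = 49.6512 kg/day

49.6512 kg/day


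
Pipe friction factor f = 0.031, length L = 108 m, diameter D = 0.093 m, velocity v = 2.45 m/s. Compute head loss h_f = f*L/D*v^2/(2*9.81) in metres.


v^2 = 2.45^2 = 6.0025 m^2/s^2
L/D = 108/0.093 = 1161.2903
h_f = f*(L/D)*v^2/(2g) = 0.031 * 1161.2903 * 6.0025 / 19.62 = 11.0138 m

11.0138 m


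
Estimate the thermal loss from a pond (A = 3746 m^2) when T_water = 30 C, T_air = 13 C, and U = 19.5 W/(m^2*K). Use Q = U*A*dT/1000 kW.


Temperature difference dT = 30 - 13 = 17 K
Heat loss (W) = U * A * dT = 19.5 * 3746 * 17 = 1241799 W
Convert to kW: 1241799 / 1000 = 1241.799 kW

1241.799 kW


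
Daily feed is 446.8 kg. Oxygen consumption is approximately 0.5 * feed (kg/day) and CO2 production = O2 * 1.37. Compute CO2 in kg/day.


O2 = 446.8 * 0.5 = 223.4
CO2 = 223.4 * 1.37 = 306.058

306.058 kg/day


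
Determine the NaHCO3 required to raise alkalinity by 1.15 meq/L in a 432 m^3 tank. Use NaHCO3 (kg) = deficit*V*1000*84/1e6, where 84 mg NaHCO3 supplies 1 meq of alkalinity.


Tank volume in L = 432 m^3 * 1000 = 432000 L
Total meq required = 1.15 meq/L * 432000 L = 496800 meq
NaHCO3 mass = 496800 meq * 84 mg/meq / 1e6 = 41.7312 kg

41.7312 kg


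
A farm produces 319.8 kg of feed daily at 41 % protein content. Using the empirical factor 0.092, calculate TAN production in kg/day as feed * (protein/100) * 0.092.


Protein in feed = 319.8 * 41/100 = 131.118 kg/day
TAN = protein * 0.092 = 131.118 * 0.092 = 12.062856 kg/day

12.062856 kg/day


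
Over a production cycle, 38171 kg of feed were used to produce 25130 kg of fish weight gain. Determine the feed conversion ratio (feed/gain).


FCR = feed consumed / weight gained
FCR = 38171 kg / 25130 kg = 1.51894

1.51894


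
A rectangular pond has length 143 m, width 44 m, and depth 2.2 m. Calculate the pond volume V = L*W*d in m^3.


Base area = L * W = 143 * 44 = 6292 m^2
Volume = area * depth = 6292 * 2.2 = 13842.4 m^3

13842.4 m^3


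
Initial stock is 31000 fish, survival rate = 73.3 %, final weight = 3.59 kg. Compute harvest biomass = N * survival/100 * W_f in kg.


Survivors = 31000 * 73.3/100 = 22723 fish
Harvest biomass = survivors * W_f = 22723 * 3.59 = 81575.57 kg

81575.57 kg


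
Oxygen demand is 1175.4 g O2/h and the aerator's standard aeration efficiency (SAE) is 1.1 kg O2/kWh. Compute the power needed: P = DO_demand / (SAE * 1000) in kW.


SAE in g O2/kWh = 1.1 * 1000 = 1100 g/kWh
P = DO_demand / SAE_g = 1175.4 / 1100 = 1.06855 kW

1.06855 kW


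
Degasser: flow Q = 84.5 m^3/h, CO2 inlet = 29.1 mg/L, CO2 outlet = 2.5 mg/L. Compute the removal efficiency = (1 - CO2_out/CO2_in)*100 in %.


CO2_out / CO2_in = 2.5 / 29.1 = 0.085910653
Fraction remaining = 0.085910653
efficiency = (1 - 0.085910653) * 100 = 91.4089 %

91.4089 %


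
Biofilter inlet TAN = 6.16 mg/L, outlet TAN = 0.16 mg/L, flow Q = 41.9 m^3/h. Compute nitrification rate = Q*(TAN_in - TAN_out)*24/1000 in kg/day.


Concentration drop: TAN_in - TAN_out = 6.16 - 0.16 = 6 mg/L
Hourly TAN removed = Q * dTAN = 41.9 m^3/h * 6 mg/L = 251.4 g/h  (m^3/h * mg/L = g/h)
Daily TAN removed = 251.4 * 24 = 6033.6 g/day
Convert to kg/day: 6033.6 / 1000 = 6.0336 kg/day

6.0336 kg/day


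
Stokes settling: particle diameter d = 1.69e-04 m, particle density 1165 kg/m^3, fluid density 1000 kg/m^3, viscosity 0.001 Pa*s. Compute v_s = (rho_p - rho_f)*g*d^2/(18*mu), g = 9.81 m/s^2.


Density difference: rho_p - rho_f = 1165 - 1000 = 165 kg/m^3
d^2 = (1.69e-04)^2 = 2.8561e-08 m^2
Numerator = (rho_p - rho_f) * g * d^2 = 165 * 9.81 * 2.8561e-08 = 4.6230263e-05
Denominator = 18 * mu = 18 * 0.001 = 0.018
v_s = 4.6230263e-05 / 0.018 = 0.00256835 m/s
Check: Re = rho_f * v_s * d / mu = 1000 * 0.00256835 * 1.69e-04 / 0.001 = 0.434 < 1, so Stokes' law applies.

0.00256835 m/s


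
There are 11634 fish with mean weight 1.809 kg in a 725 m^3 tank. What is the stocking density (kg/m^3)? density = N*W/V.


Total biomass = 11634 fish * 1.809 kg = 21045.906 kg
Density = total biomass / volume = 21045.906 / 725 = 29.0288 kg/m^3

29.0288 kg/m^3


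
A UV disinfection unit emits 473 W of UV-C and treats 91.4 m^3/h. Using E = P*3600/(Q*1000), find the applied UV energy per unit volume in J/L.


Energy delivered per hour = 473 W * 3600 s = 1702800 J/h
Volume treated per hour = 91.4 m^3/h * 1000 = 91400 L/h
dose = 1702800 / 91400 = 18.6302 J/L

18.6302 J/L


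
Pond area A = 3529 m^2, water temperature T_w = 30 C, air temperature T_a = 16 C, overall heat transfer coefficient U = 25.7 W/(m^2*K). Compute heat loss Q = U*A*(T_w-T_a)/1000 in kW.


Temperature difference dT = 30 - 16 = 14 K
Heat loss (W) = U * A * dT = 25.7 * 3529 * 14 = 1269734.2 W
Convert to kW: 1269734.2 / 1000 = 1269.7342 kW

1269.7342 kW


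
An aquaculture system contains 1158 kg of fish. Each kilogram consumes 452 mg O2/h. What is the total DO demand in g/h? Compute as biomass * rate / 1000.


Total O2 consumption (mg/h) = 1158 kg * 452 mg/(kg*h) = 523416 mg/h
Convert to g/h: 523416 / 1000 = 523.416 g/h

523.416 g/h


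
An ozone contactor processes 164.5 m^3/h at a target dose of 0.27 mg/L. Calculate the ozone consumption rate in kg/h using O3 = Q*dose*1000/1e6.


O3 demand (mg/h) = Q * dose * 1000 = 164.5 * 0.27 * 1000 = 44415 mg/h
Convert mg to kg: 44415 / 1e6 = 0.044415 kg/h

0.044415 kg/h


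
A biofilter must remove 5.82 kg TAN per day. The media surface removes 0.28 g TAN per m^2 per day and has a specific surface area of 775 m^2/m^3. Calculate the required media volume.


A = 5.82*1000 / 0.28 = 20785.714 m^2
V = 20785.714 / 775 = 26.8203

26.8203 m^3


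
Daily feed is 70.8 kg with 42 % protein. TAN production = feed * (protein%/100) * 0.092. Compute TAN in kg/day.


Protein in feed = 70.8 * 42/100 = 29.736 kg/day
TAN = protein * 0.092 = 29.736 * 0.092 = 2.735712 kg/day

2.735712 kg/day


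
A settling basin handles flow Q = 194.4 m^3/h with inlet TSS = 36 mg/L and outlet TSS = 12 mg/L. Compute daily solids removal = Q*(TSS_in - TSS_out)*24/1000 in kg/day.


Concentration drop: TSS_in - TSS_out = 36 - 12 = 24 mg/L
Hourly solids removed = Q * dTSS = 194.4 m^3/h * 24 mg/L = 4665.6 g/h  (m^3/h * mg/L = g/h)
Daily solids removed = 4665.6 * 24 = 111974.4 g/day
Convert g to kg: 111974.4 / 1000 = 111.9744 kg/day

111.9744 kg/day


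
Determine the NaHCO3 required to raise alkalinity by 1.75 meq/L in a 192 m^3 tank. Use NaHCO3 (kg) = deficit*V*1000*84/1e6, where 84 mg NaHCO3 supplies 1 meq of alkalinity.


Tank volume in L = 192 m^3 * 1000 = 192000 L
Total meq required = 1.75 meq/L * 192000 L = 336000 meq
NaHCO3 mass = 336000 meq * 84 mg/meq / 1e6 = 28.224 kg

28.224 kg


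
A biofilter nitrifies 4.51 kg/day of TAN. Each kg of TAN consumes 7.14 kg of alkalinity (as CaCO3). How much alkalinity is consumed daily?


Alkalinity factor: 7.14 kg CaCO3 consumed per kg TAN nitrified
alk = 4.51 kg TAN * 7.14 = 32.2014 kg CaCO3/day

32.2014 kg CaCO3/day


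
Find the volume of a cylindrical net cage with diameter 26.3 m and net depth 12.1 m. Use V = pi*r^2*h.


r = d/2 = 26.3/2 = 13.15 m
Base area = pi*r^2 = pi*13.15^2 = 543.25206 m^2
Volume = 543.25206 * 12.1 = 6573.35 m^3

6573.35 m^3


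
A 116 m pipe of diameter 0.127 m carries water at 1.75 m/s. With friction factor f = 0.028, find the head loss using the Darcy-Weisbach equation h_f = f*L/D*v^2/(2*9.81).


v^2 = 1.75^2 = 3.0625 m^2/s^2
L/D = 116/0.127 = 913.38583
h_f = f*(L/D)*v^2/(2g) = 0.028 * 913.38583 * 3.0625 / 19.62 = 3.99199 m

3.99199 m


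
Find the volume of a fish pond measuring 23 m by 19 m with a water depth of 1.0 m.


Base area = L * W = 23 * 19 = 437 m^2
Volume = area * depth = 437 * 1.0 = 437 m^3

437 m^3


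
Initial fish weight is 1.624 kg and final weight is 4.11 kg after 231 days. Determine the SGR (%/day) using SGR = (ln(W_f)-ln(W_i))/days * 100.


ln(W_f) = ln(4.11) = 1.413423
ln(W_i) = ln(1.624) = 0.48489224
ln(W_f) - ln(W_i) = 1.413423 - 0.48489224 = 0.92853076
SGR = 0.92853076 / 231 * 100 = 0.401961 %/day

0.401961 %/day


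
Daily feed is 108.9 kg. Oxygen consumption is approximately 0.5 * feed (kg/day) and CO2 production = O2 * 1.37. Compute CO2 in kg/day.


O2 = 108.9 * 0.5 = 54.45
CO2 = 54.45 * 1.37 = 74.5965

74.5965 kg/day


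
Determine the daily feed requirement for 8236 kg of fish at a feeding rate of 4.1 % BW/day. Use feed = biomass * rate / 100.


Feeding rate fraction = 4.1% / 100 = 0.041
Daily feed = 8236 kg * 0.041 = 337.676 kg/day

337.676 kg/day


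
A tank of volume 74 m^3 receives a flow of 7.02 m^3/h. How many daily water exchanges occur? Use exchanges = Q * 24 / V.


Daily flow volume = 7.02 m^3/h * 24 h = 168.48 m^3/day
Exchanges = daily flow / tank volume = 168.48 / 74 = 2.27676 exchanges/day

2.27676 exchanges/day


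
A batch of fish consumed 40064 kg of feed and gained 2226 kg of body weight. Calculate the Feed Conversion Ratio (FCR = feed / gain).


FCR = feed consumed / weight gained
FCR = 40064 kg / 2226 kg = 17.9982

17.9982


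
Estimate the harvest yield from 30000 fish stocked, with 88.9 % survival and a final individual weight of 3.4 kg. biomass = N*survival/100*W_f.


Survivors = 30000 * 88.9/100 = 26670 fish
Harvest biomass = survivors * W_f = 26670 * 3.4 = 90678 kg

90678 kg


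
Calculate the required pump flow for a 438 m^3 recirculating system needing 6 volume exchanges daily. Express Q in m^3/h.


Daily recirculation volume = 438 m^3 * 6 = 2628 m^3/day
Flow rate Q = daily volume / 24 h = 2628 / 24 = 109.5 m^3/h

109.5 m^3/h


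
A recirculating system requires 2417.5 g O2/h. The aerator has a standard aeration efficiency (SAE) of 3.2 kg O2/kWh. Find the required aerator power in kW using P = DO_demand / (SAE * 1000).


SAE in g O2/kWh = 3.2 * 1000 = 3200 g/kWh
P = DO_demand / SAE_g = 2417.5 / 3200 = 0.755469 kW

0.755469 kW


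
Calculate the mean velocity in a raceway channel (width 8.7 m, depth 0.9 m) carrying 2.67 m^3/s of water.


Cross-sectional area = W * d = 8.7 * 0.9 = 7.83 m^2
Velocity = Q / A = 2.67 / 7.83 = 0.340996 m/s

0.340996 m/s
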